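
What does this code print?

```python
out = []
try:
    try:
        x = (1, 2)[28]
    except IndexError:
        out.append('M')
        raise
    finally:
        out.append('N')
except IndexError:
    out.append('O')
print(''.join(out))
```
MNO

finally runs before re-raised exception propagates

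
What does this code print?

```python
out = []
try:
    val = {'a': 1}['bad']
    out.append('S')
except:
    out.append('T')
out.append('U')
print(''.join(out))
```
TU

Exception raised in try, caught by bare except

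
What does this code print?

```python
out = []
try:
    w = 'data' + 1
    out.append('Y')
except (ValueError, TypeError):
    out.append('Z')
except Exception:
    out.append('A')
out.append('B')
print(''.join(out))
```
ZB

TypeError matches tuple containing it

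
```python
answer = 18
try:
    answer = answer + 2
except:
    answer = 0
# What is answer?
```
20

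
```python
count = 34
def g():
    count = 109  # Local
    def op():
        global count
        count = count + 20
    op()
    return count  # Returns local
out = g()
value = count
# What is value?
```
54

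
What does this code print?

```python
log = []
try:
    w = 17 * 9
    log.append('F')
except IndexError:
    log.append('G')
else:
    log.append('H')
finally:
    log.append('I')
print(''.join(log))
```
FHI

else runs before finally when no exception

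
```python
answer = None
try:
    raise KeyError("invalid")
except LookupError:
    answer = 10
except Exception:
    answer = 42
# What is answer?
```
10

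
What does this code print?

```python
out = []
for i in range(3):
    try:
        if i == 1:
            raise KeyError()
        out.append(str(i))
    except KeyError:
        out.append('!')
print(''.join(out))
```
0!2

Exception on i=1 caught, loop continues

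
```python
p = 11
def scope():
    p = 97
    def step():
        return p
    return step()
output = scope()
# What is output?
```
97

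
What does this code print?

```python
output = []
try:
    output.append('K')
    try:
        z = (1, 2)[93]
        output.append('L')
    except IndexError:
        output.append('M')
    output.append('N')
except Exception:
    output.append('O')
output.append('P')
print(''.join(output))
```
KMNP

Inner exception caught by inner handler, outer continues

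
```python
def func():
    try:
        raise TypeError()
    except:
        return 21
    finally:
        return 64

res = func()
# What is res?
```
64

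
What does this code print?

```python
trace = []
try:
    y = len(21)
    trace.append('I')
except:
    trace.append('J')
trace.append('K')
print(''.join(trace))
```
JK

Exception raised in try, caught by bare except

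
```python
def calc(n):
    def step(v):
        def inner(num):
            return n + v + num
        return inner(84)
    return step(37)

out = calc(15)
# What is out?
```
136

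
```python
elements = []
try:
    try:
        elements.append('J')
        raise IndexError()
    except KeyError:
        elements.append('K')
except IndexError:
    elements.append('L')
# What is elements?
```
['J', 'L']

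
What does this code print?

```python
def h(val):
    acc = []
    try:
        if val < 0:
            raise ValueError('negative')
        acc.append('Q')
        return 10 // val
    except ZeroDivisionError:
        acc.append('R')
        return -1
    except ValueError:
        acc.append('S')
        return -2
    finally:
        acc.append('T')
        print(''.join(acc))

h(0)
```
QRT

val=0 causes ZeroDivisionError, caught, finally prints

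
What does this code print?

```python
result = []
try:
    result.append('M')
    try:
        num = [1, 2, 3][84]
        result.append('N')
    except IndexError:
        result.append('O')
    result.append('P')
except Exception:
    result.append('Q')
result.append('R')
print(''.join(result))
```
MOPR

Inner exception caught by inner handler, outer continues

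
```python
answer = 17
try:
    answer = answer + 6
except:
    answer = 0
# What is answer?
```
23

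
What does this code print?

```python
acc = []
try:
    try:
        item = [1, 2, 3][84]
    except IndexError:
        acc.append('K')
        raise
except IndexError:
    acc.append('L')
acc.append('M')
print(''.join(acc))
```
KLM

raise without argument re-raises current exception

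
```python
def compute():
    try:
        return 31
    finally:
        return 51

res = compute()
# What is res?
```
51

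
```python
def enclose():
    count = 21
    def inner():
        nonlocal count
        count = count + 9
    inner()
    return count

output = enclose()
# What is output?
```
30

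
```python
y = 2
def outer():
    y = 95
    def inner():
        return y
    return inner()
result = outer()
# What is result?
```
95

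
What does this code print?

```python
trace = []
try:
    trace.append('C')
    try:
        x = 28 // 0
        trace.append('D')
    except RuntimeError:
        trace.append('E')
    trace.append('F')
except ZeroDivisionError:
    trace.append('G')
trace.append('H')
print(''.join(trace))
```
CGH

Inner handler doesn't match, propagates to outer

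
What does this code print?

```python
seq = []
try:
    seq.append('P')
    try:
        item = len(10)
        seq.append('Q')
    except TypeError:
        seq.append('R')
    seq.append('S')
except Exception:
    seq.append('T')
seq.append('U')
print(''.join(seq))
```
PRSU

Inner exception caught by inner handler, outer continues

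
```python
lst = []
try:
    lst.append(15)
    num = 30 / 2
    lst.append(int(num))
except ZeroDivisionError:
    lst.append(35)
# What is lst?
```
[15, 15]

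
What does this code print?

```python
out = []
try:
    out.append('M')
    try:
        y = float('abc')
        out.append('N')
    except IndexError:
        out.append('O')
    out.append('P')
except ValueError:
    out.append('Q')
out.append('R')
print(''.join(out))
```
MQR

Inner handler doesn't match, propagates to outer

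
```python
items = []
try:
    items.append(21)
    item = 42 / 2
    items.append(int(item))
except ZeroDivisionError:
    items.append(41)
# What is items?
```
[21, 21]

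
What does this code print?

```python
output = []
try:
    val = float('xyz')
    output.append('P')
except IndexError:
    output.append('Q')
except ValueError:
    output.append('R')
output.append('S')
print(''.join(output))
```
RS

ValueError is caught by its specific handler, not IndexError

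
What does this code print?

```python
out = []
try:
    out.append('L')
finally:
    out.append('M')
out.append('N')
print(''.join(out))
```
LMN

try/finally without except, no exception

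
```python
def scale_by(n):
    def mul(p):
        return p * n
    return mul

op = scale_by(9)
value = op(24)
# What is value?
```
216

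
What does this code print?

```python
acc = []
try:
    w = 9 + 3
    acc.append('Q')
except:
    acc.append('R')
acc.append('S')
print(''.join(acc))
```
QS

No exception, try block completes normally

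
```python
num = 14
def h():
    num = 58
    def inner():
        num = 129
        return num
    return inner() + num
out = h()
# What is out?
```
187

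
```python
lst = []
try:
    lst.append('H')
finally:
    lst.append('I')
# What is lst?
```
['H', 'I']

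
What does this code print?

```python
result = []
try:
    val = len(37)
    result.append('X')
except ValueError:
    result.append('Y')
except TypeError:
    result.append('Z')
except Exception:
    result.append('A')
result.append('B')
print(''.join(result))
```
ZB

TypeError matches before generic Exception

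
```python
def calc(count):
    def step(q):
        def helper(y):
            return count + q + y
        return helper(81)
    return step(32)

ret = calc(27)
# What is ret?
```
140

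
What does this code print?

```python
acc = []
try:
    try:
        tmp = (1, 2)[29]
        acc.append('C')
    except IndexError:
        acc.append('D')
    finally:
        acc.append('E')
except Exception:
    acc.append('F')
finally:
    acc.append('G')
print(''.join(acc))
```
DEG

Both finally blocks run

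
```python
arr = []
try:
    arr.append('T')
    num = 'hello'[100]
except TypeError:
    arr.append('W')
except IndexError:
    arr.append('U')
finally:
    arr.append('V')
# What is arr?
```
['T', 'U', 'V']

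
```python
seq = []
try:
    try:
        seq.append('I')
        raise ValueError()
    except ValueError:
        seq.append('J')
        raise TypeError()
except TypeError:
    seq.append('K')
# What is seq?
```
['I', 'J', 'K']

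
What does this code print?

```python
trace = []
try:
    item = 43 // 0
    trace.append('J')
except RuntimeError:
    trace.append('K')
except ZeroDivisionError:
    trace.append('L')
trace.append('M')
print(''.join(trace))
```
LM

ZeroDivisionError is caught by its specific handler, not RuntimeError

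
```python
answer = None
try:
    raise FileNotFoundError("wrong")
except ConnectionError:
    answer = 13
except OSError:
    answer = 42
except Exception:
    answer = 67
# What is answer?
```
42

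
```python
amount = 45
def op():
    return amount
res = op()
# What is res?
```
45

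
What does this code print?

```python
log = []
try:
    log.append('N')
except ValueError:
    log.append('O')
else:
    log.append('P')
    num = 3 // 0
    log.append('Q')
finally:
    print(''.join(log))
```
NP

Try succeeds, else appends 'P', ZeroDivisionError in else is uncaught, finally prints before exception propagates ('Q' never appended)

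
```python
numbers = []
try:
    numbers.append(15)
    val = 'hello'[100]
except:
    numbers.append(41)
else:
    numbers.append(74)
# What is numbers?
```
[15, 41]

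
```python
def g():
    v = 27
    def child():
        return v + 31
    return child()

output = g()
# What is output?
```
58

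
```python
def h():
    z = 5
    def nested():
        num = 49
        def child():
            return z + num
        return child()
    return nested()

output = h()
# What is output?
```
54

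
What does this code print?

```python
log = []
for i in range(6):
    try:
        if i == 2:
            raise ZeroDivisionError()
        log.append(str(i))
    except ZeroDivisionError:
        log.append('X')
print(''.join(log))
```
01X345

Exception on i=2 caught, loop continues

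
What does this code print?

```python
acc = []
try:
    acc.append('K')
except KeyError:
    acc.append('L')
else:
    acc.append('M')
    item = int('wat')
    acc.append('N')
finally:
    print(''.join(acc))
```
KM

Try succeeds, else appends 'M', ValueError in else is uncaught, finally prints before exception propagates ('N' never appended)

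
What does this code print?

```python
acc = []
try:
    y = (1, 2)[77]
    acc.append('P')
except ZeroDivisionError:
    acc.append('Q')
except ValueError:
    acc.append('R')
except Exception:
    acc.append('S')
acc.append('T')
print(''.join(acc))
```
ST

IndexError not specifically caught, falls to Exception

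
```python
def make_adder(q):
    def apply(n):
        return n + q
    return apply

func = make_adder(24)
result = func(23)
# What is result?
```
47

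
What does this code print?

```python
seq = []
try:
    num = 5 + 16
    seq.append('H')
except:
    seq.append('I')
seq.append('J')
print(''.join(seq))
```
HJ

No exception, try block completes normally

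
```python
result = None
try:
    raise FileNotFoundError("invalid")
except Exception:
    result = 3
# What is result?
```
3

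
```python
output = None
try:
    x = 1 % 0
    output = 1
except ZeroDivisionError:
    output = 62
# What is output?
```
62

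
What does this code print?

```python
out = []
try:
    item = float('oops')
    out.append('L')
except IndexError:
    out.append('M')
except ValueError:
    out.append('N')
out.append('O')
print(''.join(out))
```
NO

ValueError is caught by its specific handler, not IndexError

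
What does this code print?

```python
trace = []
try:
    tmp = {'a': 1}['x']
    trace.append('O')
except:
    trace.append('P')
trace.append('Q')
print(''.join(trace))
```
PQ

Exception raised in try, caught by bare except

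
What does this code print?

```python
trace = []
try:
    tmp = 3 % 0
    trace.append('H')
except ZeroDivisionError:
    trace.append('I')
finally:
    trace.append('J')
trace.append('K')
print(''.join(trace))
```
IJK

finally always runs, even after exception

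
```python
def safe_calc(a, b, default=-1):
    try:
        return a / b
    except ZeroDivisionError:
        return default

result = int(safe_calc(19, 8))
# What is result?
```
2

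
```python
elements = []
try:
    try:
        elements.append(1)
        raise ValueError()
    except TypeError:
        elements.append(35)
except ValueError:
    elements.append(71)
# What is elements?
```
[1, 71]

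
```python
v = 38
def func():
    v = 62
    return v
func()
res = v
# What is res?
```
38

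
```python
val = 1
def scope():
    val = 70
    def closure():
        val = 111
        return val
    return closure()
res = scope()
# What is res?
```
111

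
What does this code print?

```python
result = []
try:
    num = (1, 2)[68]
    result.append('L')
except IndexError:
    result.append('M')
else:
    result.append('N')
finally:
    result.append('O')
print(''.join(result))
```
MO

Exception: except runs, else skipped, finally runs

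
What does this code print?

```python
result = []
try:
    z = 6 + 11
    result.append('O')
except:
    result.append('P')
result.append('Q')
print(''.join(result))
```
OQ

No exception, try block completes normally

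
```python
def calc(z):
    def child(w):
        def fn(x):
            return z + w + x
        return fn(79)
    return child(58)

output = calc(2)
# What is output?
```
139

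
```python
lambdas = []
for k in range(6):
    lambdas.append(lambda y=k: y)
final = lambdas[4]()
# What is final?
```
4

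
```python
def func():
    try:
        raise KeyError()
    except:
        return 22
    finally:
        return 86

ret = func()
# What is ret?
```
86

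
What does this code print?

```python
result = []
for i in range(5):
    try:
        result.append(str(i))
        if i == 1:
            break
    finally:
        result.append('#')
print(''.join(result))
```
0#1#

finally runs even when breaking out of loop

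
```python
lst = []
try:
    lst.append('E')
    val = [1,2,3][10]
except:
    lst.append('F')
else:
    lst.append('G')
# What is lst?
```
['E', 'F']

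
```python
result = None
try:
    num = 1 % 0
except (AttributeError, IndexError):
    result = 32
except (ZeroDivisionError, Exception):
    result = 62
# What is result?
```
62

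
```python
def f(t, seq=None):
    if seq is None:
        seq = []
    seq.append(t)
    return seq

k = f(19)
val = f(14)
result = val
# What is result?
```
[14]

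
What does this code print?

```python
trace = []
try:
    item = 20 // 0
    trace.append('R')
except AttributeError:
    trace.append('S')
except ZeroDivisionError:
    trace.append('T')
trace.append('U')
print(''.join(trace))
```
TU

ZeroDivisionError is caught by its specific handler, not AttributeError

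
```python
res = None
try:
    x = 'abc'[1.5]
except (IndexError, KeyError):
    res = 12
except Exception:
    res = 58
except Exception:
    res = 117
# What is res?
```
58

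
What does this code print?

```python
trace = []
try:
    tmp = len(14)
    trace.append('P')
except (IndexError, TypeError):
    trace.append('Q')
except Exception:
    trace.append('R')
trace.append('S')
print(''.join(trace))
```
QS

TypeError matches tuple containing it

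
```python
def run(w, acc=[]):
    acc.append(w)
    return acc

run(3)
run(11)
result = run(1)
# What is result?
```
[3, 11, 1]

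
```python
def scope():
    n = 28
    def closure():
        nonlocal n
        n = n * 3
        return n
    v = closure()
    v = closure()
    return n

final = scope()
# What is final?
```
252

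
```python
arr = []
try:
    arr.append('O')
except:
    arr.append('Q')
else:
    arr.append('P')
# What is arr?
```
['O', 'P']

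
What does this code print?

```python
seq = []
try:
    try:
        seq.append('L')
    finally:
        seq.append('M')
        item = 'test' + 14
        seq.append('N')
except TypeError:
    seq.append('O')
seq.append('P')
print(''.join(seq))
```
LMOP

Exception in inner finally caught by outer except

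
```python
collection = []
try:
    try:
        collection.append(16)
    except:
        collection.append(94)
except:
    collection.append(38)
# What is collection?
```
[16]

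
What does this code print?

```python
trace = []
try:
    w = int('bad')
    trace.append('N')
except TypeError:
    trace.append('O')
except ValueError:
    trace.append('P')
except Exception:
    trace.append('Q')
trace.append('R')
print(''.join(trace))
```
PR

ValueError matches before generic Exception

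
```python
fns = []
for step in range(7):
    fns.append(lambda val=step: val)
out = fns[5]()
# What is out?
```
5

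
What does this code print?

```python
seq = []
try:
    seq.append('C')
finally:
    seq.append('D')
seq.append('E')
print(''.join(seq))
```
CDE

try/finally without except, no exception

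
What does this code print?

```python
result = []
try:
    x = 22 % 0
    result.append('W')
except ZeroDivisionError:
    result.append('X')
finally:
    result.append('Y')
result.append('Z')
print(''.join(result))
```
XYZ

finally always runs, even after exception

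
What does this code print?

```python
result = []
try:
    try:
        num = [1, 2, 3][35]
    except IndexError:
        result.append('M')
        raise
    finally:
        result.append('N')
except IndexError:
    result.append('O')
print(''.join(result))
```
MNO

finally runs before re-raised exception propagates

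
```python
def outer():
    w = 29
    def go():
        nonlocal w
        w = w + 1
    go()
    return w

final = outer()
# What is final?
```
30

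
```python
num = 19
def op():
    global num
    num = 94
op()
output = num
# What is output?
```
94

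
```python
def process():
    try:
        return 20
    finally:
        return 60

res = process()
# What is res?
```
60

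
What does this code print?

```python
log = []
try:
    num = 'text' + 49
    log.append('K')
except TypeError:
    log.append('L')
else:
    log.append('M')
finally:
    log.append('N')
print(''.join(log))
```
LN

Exception: except runs, else skipped, finally runs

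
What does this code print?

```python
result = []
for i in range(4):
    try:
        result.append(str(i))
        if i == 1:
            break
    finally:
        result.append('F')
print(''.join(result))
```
0F1F

finally runs even when breaking out of loop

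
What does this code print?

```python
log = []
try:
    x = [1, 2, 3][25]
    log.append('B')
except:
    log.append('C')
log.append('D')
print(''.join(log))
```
CD

Exception raised in try, caught by bare except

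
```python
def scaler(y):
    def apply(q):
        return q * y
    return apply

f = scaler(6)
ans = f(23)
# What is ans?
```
138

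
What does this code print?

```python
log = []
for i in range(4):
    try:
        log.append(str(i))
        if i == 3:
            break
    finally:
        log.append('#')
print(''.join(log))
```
0#1#2#3#

finally runs even when breaking out of loop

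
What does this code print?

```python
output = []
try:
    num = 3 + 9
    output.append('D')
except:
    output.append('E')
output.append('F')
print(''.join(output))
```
DF

No exception, try block completes normally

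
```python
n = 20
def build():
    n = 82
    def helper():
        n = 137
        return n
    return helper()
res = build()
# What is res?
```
137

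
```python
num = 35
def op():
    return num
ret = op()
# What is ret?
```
35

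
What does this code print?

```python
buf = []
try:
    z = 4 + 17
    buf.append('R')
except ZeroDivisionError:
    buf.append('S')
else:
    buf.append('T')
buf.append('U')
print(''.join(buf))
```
RTU

else block runs when no exception occurs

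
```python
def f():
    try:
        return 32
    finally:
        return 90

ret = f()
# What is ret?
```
90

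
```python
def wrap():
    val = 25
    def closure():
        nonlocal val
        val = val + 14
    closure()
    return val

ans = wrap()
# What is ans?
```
39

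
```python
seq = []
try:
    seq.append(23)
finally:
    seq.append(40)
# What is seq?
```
[23, 40]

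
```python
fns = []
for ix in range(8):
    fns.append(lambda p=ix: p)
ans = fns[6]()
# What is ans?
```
6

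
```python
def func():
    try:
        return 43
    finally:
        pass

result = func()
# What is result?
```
43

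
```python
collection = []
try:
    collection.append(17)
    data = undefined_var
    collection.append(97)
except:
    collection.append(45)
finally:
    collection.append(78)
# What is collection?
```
[17, 45, 78]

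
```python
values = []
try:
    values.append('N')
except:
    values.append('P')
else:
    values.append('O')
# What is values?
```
['N', 'O']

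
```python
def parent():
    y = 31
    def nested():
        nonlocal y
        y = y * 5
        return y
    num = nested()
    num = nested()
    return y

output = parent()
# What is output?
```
775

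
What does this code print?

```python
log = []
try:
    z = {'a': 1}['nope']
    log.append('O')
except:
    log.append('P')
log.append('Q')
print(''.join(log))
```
PQ

Exception raised in try, caught by bare except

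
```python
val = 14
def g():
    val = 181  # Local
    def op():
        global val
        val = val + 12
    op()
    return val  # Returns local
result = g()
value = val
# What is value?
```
26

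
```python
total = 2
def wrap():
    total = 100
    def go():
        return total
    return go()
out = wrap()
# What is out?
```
100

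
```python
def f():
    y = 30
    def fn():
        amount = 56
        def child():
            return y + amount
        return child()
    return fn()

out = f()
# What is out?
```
86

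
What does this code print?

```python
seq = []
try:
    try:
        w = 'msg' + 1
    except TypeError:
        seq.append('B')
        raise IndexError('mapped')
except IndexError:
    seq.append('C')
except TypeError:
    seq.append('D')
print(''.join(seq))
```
BC

New IndexError raised, caught by outer IndexError handler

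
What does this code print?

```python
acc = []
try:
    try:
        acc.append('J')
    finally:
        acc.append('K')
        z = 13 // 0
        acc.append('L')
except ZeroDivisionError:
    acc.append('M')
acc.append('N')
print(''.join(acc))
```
JKMN

Exception in inner finally caught by outer except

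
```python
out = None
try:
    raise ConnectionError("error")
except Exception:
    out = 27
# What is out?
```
27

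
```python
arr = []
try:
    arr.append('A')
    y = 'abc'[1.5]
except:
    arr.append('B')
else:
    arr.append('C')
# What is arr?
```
['A', 'B']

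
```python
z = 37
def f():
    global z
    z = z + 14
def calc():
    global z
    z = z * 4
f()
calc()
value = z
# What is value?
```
204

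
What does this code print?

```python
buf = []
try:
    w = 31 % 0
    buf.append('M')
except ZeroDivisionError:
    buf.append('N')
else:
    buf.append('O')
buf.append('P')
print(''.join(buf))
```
NP

else block skipped when exception is caught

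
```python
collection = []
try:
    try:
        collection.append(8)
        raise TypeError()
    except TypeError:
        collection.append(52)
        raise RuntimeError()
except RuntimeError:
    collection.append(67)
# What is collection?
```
[8, 52, 67]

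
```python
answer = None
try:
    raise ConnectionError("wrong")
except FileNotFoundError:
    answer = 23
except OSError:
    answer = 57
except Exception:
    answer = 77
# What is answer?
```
57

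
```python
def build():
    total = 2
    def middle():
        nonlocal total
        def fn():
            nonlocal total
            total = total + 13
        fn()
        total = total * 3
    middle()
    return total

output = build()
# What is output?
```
45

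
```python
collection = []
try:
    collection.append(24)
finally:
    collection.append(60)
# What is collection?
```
[24, 60]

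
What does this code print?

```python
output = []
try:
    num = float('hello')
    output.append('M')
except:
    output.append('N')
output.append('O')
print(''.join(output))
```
NO

Exception raised in try, caught by bare except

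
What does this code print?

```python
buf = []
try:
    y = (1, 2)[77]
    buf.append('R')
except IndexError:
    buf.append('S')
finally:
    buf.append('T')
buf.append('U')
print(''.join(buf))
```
STU

finally always runs, even after exception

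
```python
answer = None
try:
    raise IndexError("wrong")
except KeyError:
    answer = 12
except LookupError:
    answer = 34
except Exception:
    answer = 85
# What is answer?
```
34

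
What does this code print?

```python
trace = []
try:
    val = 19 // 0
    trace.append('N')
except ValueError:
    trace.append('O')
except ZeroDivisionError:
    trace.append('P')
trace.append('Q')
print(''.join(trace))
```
PQ

ZeroDivisionError is caught by its specific handler, not ValueError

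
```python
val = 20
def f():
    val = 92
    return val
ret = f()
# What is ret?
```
92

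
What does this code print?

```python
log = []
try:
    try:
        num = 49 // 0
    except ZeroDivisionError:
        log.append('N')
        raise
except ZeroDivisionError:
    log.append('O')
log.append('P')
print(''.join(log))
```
NOP

raise without argument re-raises current exception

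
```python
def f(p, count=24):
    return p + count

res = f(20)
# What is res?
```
44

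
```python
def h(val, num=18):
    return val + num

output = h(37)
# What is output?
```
55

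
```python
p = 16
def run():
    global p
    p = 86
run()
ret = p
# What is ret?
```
86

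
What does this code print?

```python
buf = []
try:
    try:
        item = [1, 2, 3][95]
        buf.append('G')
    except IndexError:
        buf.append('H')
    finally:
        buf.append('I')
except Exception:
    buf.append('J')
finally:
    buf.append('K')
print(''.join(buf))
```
HIK

Both finally blocks run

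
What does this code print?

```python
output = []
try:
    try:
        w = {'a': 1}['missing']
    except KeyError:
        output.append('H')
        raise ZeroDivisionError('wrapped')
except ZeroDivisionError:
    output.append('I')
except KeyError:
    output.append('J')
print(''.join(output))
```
HI

New ZeroDivisionError raised, caught by outer ZeroDivisionError handler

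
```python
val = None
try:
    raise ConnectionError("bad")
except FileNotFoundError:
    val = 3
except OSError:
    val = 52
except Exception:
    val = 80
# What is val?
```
52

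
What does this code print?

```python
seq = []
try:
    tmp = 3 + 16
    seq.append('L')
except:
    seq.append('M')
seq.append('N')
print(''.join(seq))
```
LN

No exception, try block completes normally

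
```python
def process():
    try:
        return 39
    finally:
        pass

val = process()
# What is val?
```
39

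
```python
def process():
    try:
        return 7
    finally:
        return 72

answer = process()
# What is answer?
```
72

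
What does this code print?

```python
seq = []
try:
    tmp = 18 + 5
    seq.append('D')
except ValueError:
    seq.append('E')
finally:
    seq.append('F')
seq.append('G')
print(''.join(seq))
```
DFG

finally runs after normal execution too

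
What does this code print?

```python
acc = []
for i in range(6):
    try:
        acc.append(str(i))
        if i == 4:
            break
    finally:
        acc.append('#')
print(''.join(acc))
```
0#1#2#3#4#

finally runs even when breaking out of loop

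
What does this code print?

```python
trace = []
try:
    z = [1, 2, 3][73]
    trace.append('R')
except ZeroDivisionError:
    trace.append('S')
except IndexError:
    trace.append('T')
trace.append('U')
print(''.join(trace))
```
TU

IndexError is caught by its specific handler, not ZeroDivisionError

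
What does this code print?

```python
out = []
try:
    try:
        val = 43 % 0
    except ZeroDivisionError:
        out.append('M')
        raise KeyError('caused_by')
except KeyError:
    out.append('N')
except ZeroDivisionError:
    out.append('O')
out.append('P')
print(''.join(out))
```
MNP

KeyError raised and caught, original ZeroDivisionError not re-raised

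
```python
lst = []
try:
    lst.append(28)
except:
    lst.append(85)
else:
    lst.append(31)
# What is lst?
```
[28, 31]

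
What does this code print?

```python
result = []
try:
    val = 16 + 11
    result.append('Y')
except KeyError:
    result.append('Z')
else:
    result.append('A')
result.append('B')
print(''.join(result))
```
YAB

else block runs when no exception occurs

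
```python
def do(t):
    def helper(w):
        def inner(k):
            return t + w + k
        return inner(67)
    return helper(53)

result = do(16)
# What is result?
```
136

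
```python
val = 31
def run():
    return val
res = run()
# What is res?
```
31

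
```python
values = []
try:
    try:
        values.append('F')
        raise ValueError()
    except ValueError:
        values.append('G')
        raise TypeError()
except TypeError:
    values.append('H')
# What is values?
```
['F', 'G', 'H']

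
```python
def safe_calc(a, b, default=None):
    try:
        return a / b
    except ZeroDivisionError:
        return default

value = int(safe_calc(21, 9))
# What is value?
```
2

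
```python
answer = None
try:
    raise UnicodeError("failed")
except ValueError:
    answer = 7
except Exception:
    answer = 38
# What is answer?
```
7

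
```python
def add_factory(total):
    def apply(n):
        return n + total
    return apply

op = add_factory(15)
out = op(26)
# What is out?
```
41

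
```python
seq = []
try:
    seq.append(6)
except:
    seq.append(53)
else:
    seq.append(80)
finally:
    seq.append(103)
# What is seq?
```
[6, 80, 103]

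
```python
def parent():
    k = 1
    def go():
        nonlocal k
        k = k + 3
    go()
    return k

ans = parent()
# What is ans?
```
4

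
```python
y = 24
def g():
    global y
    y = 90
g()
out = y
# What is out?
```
90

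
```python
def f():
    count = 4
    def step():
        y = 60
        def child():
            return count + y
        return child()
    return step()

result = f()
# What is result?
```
64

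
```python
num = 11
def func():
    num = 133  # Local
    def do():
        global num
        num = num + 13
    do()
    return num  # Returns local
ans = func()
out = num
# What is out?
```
24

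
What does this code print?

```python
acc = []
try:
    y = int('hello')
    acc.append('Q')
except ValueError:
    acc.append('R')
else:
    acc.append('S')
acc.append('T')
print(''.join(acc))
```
RT

else block skipped when exception is caught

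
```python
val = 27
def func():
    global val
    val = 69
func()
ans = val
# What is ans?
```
69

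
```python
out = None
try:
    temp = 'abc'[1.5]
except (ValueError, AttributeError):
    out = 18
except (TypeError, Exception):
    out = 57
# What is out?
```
57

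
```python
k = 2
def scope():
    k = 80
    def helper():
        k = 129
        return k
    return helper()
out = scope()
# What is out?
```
129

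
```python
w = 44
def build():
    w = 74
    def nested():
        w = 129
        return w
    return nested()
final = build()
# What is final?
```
129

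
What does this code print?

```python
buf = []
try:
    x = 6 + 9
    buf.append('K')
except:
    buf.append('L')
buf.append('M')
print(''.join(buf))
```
KM

No exception, try block completes normally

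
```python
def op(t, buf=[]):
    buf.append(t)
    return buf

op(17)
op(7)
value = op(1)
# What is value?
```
[17, 7, 1]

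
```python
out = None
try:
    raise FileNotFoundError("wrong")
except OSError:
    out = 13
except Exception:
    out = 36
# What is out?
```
13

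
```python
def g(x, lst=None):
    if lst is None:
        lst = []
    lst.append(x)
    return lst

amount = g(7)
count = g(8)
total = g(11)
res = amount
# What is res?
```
[7]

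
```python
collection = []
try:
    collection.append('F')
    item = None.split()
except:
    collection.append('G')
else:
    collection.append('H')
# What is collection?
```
['F', 'G']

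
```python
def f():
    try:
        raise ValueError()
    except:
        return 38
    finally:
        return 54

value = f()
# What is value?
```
54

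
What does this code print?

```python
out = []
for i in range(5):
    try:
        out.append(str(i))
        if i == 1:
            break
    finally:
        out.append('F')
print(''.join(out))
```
0F1F

finally runs even when breaking out of loop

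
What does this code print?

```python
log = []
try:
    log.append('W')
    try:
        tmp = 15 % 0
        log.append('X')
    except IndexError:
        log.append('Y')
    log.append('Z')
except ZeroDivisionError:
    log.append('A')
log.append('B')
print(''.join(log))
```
WAB

Inner handler doesn't match, propagates to outer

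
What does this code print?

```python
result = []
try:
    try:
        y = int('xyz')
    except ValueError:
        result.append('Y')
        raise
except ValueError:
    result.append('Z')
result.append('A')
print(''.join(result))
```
YZA

raise without argument re-raises current exception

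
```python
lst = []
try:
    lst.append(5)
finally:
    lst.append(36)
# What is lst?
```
[5, 36]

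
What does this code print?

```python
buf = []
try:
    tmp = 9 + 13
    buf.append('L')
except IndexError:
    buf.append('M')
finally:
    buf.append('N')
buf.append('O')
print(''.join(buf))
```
LNO

finally runs after normal execution too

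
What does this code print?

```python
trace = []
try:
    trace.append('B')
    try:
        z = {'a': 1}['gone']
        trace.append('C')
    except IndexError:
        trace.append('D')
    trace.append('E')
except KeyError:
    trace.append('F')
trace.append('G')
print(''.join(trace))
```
BFG

Inner handler doesn't match, propagates to outer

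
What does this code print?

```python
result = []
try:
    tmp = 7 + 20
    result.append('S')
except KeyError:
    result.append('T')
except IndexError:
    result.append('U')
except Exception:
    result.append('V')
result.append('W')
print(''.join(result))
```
SW

No exception, try block completes normally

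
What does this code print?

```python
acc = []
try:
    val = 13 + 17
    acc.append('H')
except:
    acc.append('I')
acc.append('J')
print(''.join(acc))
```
HJ

No exception, try block completes normally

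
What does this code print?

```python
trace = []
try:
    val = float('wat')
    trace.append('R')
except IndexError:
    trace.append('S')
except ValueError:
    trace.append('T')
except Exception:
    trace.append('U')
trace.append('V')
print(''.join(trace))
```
TV

ValueError matches before generic Exception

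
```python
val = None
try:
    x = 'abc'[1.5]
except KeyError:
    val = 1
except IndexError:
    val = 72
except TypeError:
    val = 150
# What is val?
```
150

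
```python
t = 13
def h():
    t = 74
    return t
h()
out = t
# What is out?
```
13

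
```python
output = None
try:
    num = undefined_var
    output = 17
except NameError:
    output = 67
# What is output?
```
67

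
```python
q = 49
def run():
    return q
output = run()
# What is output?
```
49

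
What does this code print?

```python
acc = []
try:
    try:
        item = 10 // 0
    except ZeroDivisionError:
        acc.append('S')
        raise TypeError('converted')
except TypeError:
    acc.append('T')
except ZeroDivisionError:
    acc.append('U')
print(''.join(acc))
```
ST

New TypeError raised, caught by outer TypeError handler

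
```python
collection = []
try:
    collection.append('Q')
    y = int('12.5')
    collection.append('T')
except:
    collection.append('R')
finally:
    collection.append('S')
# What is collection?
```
['Q', 'R', 'S']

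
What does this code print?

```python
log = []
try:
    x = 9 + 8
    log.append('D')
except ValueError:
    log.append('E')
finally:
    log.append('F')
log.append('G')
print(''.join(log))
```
DFG

finally runs after normal execution too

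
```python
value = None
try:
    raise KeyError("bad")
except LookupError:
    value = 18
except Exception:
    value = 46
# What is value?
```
18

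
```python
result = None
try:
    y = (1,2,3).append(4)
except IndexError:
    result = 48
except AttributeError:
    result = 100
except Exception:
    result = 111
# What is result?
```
100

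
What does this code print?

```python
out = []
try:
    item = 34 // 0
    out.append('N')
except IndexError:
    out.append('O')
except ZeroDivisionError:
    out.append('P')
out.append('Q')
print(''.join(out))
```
PQ

ZeroDivisionError is caught by its specific handler, not IndexError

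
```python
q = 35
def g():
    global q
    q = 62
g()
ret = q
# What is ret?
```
62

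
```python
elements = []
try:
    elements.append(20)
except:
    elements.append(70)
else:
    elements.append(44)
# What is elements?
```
[20, 44]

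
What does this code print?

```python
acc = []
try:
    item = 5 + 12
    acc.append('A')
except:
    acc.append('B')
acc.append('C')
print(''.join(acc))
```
AC

No exception, try block completes normally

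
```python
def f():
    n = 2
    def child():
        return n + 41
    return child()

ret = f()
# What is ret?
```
43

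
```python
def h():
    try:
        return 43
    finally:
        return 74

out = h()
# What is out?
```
74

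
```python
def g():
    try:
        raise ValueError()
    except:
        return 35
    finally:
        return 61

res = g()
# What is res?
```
61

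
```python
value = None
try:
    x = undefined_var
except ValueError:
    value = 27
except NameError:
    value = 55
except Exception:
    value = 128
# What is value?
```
55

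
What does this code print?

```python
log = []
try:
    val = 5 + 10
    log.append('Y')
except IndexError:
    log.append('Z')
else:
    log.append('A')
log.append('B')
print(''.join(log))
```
YAB

else block runs when no exception occurs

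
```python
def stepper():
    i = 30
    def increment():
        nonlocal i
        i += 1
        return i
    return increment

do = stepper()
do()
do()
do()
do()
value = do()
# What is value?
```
35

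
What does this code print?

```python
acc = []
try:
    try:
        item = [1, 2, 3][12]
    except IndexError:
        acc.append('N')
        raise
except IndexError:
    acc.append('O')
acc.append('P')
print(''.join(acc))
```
NOP

raise without argument re-raises current exception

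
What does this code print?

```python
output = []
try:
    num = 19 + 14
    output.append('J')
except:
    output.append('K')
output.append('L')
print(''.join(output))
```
JL

No exception, try block completes normally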